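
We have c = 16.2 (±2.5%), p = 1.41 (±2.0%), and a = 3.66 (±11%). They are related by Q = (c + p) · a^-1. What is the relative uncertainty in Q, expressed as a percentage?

Let u = c + p = 17.6. δu = √(δc² + δp²) = √(0.164 + 0.000795) = 0.406, so δu/u = 0.0231.
Q is then a monomial in u, a:
δQ/Q = √((δu/u)² + (-1·δa/a)²) = √(0.000531 + 0.0121) = 0.112

11.2%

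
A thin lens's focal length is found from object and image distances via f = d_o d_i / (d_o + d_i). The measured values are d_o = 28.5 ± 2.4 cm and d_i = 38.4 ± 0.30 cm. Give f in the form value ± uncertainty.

∂f/∂d_o = (d_i/(d_o+d_i))² = 0.329;  ∂f/∂d_i = (d_o/(d_o+d_i))² = 0.181
δf = √((∂f/∂d_o · δd_o)² + (∂f/∂d_i · δd_i)²) = √(0.625 + 0.00296) = 0.793 cm
f = 16.4 cm.

16.4 ± 0.793 cm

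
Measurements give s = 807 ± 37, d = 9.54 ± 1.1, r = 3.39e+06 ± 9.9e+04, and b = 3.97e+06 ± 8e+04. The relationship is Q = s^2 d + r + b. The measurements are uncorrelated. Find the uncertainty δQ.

Let p = s^2·d = 6.21e+06. δp/p = √((2·δs/s)² + (1·δd/d)²) = √(0.00841 + 0.0133) = 0.147, so δp = 9.15e+05.
Q = p + r + b: δQ = √(δp² + δr² + δb²) = √(8.38e+11 + 9.8e+09 + 6.4e+09) = 9.24e+05

9.24e+05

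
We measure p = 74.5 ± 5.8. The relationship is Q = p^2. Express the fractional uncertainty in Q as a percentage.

For a monomial Q ∝ p^2, fractional errors add in quadrature:
  (2·δp/p)² = (2×0.0779)² = 0.0242
δQ/Q = √(0.0242) = 0.156

15.6%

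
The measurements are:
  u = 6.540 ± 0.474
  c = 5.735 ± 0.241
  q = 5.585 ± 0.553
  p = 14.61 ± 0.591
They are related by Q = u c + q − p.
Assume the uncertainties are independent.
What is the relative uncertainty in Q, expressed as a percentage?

Let w = u·c = 37.51. δw/w = √((1·δu/u)² + (1·δc/c)²) = √(0.00525 + 0.00177) = 0.0838, so δw = 3.14.
Q = w + q − p: δQ = √(δw² + δq² + δp²) = √(9.87 + 0.306 + 0.349) = 3.24
Q = 28.48, so δQ/Q = 3.24/28.48 = 0.114.

11.4%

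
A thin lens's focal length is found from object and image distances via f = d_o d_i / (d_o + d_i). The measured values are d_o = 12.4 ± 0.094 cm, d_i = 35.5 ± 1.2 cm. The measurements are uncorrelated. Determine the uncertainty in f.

∂f/∂d_o = (d_i/(d_o+d_i))² = 0.549;  ∂f/∂d_i = (d_o/(d_o+d_i))² = 0.0670
δf = √((∂f/∂d_o · δd_o)² + (∂f/∂d_i · δd_i)²) = √(0.00267 + 0.00647) = 0.0956 cm

0.0956 cm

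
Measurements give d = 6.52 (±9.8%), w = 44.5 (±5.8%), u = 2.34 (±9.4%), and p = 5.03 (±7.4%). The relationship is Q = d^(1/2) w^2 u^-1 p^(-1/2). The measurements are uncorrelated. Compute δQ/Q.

For a monomial Q ∝ d^(1/2), w^2, u^-1, p^(-1/2), fractional errors add in quadrature:
  (½·δd/d)² = (0.5×0.0980)² = 0.00240;  (2·δw/w)² = (2×0.0580)² = 0.0135;  (-1·δu/u)² = (-1×0.0940)² = 0.00884;  (−½·δp/p)² = (-0.5×0.0740)² = 0.00137
δQ/Q = √(0.0261) = 0.161

0.161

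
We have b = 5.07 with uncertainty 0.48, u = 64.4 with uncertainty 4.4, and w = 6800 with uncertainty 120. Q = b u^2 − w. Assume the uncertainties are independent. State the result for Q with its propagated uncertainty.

14200 ± 3500

Let p = b·u^2 = 21000. δp/p = √((1·δb/b)² + (2·δu/u)²) = √(0.00896 + 0.0187) = 0.166, so δp = 3500.
Q = p − w: δQ = √(δp² + δw²) = √(1.22e+07 + 14400) = 3500
Q = 14200.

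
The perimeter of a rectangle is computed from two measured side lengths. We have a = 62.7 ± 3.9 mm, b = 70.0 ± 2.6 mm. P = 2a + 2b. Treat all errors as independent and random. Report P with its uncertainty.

P is a linear combination, so absolute uncertainties add in quadrature:
  (2·δa)² = 60.8;  (2·δb)² = 27.0
δP = √(87.9) = 9.37 mm
P = 265 mm.

265 ± 9.37 mm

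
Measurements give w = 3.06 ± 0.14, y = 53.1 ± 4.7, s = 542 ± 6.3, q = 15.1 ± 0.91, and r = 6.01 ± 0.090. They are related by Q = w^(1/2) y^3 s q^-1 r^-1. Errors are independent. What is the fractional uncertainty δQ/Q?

0.274

Products/powers → add relative errors in quadrature, weighted by exponent:
  (½·δw/w)² = (0.5×0.0458)² = 0.000523;  (3·δy/y)² = (3×0.0885)² = 0.0705;  (1·δs/s)² = (1×0.0116)² = 0.000135;  (-1·δq/q)² = (-1×0.0603)² = 0.00363;  (-1·δr/r)² = (-1×0.0150)² = 0.000224
δQ/Q = √(0.0750) = 0.274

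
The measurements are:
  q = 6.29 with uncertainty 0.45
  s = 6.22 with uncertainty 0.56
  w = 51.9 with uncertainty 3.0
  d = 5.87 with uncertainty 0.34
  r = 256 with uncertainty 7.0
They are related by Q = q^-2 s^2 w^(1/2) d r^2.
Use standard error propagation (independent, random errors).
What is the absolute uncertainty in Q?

6.64e+05

Since Q is a product/quotient, work with relative uncertainties:
  (-2·δq/q)² = (-2×0.0715)² = 0.0205;  (2·δs/s)² = (2×0.0900)² = 0.0324;  (½·δw/w)² = (0.5×0.0578)² = 0.000835;  (1·δd/d)² = (1×0.0579)² = 0.00335;  (2·δr/r)² = (2×0.0273)² = 0.00299
δQ/Q = √(0.0601) = 0.245
Q = 2.71e+06, so δQ = 0.245 × 2.71e+06 = 6.64e+05.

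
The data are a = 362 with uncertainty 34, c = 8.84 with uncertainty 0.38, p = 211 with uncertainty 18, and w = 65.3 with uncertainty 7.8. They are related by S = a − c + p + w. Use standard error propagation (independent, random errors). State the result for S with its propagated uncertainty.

629 ± 39.3

Sums and differences: (δS)² = Σ (cᵢ δxᵢ)².
  (δa)² = 1160;  (δc)² = 0.144;  (δp)² = 324;  (δw)² = 60.8
δS = √(1540) = 39.3
S = 629.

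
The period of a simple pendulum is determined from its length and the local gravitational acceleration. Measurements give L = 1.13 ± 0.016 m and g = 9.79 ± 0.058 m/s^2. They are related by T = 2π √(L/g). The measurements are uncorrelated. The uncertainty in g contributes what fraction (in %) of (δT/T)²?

14.9%

(δT/T)² = (½·δL/L)² + (−½·δg/g)²
  L term: (0.5×0.0142)² = 5.01e-05
  g term: (-0.5×0.00592)² = 8.77e-06
Total = 5.89e-05. Share from g = 8.77e-06/5.89e-05 = 0.149.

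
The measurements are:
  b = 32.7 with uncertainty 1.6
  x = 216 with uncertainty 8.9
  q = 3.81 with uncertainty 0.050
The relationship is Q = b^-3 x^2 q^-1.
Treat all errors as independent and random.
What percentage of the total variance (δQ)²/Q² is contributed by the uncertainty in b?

75.6%

(δQ/Q)² = (-3·δb/b)² + (2·δx/x)² + (-1·δq/q)²
  b term: (-3×0.0489)² = 0.0215
  x term: (2×0.0412)² = 0.00679
  q term: (-1×0.0131)² = 0.000172
Total = 0.0285. Share from b = 0.0215/0.0285 = 0.756.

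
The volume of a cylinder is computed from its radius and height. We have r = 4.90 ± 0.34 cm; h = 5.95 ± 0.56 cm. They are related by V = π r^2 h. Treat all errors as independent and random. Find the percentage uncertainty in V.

Products/powers → add relative errors in quadrature, weighted by exponent:
  (2·δr/r)² = (2×0.0694)² = 0.0193;  (1·δh/h)² = (1×0.0941)² = 0.00886
δV/V = √(0.0281) = 0.168

16.8%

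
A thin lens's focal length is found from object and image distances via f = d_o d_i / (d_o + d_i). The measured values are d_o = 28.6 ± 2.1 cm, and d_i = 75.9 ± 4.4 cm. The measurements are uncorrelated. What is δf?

1.16 cm

∂f/∂d_o = (d_i/(d_o+d_i))² = 0.528;  ∂f/∂d_i = (d_o/(d_o+d_i))² = 0.0749
δf = √((∂f/∂d_o · δd_o)² + (∂f/∂d_i · δd_i)²) = √(1.23 + 0.109) = 1.16 cm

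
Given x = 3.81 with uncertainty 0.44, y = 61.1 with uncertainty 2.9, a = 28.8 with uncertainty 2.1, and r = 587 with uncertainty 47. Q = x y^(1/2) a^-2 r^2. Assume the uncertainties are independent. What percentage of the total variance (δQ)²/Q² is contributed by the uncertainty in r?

42.2%

(δQ/Q)² = (1·δx/x)² + (½·δy/y)² + (-2·δa/a)² + (2·δr/r)²
  x term: (1×0.115)² = 0.0133
  y term: (0.5×0.0475)² = 0.000563
  a term: (-2×0.0729)² = 0.0213
  r term: (2×0.0801)² = 0.0256
Total = 0.0608. Share from r = 0.0256/0.0608 = 0.422.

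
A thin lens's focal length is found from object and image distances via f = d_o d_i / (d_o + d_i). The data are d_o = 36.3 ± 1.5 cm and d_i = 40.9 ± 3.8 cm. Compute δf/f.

0.0489

∂f/∂d_o = (d_i/(d_o+d_i))² = 0.281;  ∂f/∂d_i = (d_o/(d_o+d_i))² = 0.221
δf = √((∂f/∂d_o · δd_o)² + (∂f/∂d_i · δd_i)²) = √(0.177 + 0.706) = 0.940 cm
f = 19.2 cm, so δf/f = 0.940/19.2 = 0.0489.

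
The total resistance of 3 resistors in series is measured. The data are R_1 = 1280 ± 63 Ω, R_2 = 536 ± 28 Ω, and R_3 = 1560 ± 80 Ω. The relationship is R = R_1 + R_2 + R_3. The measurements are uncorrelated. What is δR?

106 Ω

R is a linear combination, so absolute uncertainties add in quadrature:
  (δR_1)² = 3970;  (δR_2)² = 784;  (δR_3)² = 6400
δR = √(11200) = 106 Ω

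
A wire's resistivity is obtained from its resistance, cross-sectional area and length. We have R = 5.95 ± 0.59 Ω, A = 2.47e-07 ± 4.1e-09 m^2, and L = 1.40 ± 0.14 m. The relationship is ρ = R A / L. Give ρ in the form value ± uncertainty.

(1.05 ± 0.149) × 10^-6 Ω·m

Relative error in a monomial: (δρ/ρ)² = Σ (nᵢ · δxᵢ/xᵢ)².
  (1·δR/R)² = (1×0.0992)² = 0.00983;  (1·δA/A)² = (1×0.0166)² = 0.000276;  (-1·δL/L)² = (-1×0.100)² = 0.0100
δρ/ρ = √(0.0201) = 0.142
ρ = 1.05e-06 Ω·m, so δρ = 0.142 × 1.05e-06 = 1.49e-07 Ω·m.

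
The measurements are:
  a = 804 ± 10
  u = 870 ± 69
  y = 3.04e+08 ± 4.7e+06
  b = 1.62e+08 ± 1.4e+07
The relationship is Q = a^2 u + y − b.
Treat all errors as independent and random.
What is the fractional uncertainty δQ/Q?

Let p = a^2·u = 5.62e+08. δp/p = √((2·δa/a)² + (1·δu/u)²) = √(0.000619 + 0.00629) = 0.0831, so δp = 4.67e+07.
Q = p + y − b: δQ = √(δp² + δy² + δb²) = √(2.19e+15 + 2.21e+13 + 1.96e+14) = 4.9e+07
Q = 7.04e+08, so δQ/Q = 4.9e+07/7.04e+08 = 0.0696.

0.0696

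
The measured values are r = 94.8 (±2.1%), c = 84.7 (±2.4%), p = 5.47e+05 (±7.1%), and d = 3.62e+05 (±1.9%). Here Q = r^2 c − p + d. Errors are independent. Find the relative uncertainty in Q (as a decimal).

0.0936

Let w = r^2·c = 7.61e+05. δw/w = √((2·δr/r)² + (1·δc/c)²) = √(0.00176 + 0.000576) = 0.0484, so δw = 36800.
Q = w − p + d: δQ = √(δw² + δp² + δd²) = √(1.36e+09 + 1.51e+09 + 4.73e+07) = 54000
Q = 5.76e+05, so δQ/Q = 54000/5.76e+05 = 0.0936.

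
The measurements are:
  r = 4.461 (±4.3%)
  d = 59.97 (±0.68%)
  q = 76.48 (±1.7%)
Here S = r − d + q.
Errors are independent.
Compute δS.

Absolute uncertainties add in quadrature for a linear combination:
  (δr)² = 0.0368;  (δd)² = 0.166;  (δq)² = 1.69
δS = √(1.89) = 1.38

1.38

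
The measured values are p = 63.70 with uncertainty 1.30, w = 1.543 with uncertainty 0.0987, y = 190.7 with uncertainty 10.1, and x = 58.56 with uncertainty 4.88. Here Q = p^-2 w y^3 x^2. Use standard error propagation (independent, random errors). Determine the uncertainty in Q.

2.19e+06

Q is a product of powers, so relative uncertainties combine in quadrature:
  (-2·δp/p)² = (-2×0.0204)² = 0.00167;  (1·δw/w)² = (1×0.0640)² = 0.00409;  (3·δy/y)² = (3×0.0530)² = 0.0252;  (2·δx/x)² = (2×0.0833)² = 0.0278
δQ/Q = √(0.0588) = 0.242
Q = 9.044e+06, so δQ = 0.242 × 9.044e+06 = 2.19e+06.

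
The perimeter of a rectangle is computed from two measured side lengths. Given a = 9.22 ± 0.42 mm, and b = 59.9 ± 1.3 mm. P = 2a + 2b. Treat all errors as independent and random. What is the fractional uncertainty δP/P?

Absolute uncertainties add in quadrature for a linear combination:
  (2·δa)² = 0.706;  (2·δb)² = 6.76
δP = √(7.47) = 2.73 mm
P = 138 mm, so δP/P = 2.73/138 = 0.0198.

0.0198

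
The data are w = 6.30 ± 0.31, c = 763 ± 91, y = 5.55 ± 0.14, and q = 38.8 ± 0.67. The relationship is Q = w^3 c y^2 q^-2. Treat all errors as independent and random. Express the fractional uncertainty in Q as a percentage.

19.9%

Each factor contributes (exponent × relative error)² to (δQ/Q)²:
  (3·δw/w)² = (3×0.0492)² = 0.0218;  (1·δc/c)² = (1×0.119)² = 0.0142;  (2·δy/y)² = (2×0.0252)² = 0.00255;  (-2·δq/q)² = (-2×0.0173)² = 0.00119
δQ/Q = √(0.0398) = 0.199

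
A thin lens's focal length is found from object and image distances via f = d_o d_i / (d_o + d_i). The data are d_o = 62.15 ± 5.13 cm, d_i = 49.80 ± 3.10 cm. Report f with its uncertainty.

∂f/∂d_o = (d_i/(d_o+d_i))² = 0.198;  ∂f/∂d_i = (d_o/(d_o+d_i))² = 0.308
δf = √((∂f/∂d_o · δd_o)² + (∂f/∂d_i · δd_i)²) = √(1.03 + 0.913) = 1.39 cm
f = 27.65 cm.

27.65 ± 1.39 cm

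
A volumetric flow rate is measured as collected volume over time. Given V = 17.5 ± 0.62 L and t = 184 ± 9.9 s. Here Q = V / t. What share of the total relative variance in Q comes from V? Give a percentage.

30.2%

(δQ/Q)² = (1·δV/V)² + (-1·δt/t)²
  V term: (1×0.0354)² = 0.00126
  t term: (-1×0.0538)² = 0.00289
Total = 0.00415. Share from V = 0.00126/0.00415 = 0.302.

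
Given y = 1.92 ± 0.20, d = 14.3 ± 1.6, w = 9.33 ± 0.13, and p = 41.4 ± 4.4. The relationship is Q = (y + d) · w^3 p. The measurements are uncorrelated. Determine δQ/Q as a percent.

15.1%

Let u = y + d = 16.2. δu = √(δy² + δd²) = √(0.0400 + 2.56) = 1.61, so δu/u = 0.0994.
Q is then a monomial in u, w, p:
δQ/Q = √((δu/u)² + (3·δw/w)² + (1·δp/p)²) = √(0.00988 + 0.00175 + 0.0113) = 0.151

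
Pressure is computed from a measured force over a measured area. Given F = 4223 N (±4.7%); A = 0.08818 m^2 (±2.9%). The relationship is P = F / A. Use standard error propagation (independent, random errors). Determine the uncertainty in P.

2640 Pa

Each factor contributes (exponent × relative error)² to (δP/P)²:
  (1·δF/F)² = (1×0.0470)² = 0.00221;  (-1·δA/A)² = (-1×0.0290)² = 0.000841
δP/P = √(0.00305) = 0.0552
P = 47890 Pa, so δP = 0.0552 × 47890 = 2640 Pa.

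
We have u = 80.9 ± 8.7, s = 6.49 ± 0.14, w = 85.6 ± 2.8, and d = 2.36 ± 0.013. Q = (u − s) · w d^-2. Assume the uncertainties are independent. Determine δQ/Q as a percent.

Let h = u − s = 74.4. δh = √(δu² + δs²) = √(75.7 + 0.0196) = 8.70, so δh/h = 0.117.
Q is then a monomial in h, w, d:
δQ/Q = √((δh/h)² + (1·δw/w)² + (-2·δd/d)²) = √(0.0137 + 0.00107 + 0.000121) = 0.122

12.2%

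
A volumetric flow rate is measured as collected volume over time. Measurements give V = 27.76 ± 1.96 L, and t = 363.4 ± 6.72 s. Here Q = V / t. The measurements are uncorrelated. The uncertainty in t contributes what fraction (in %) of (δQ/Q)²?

(δQ/Q)² = (1·δV/V)² + (-1·δt/t)²
  V term: (1×0.0706)² = 0.00499
  t term: (-1×0.0185)² = 0.000342
Total = 0.00533. Share from t = 0.000342/0.00533 = 0.0642.

6.42%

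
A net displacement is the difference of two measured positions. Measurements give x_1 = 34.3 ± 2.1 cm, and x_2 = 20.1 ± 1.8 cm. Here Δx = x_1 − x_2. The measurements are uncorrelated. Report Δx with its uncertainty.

Sums and differences: (δΔx)² = Σ (cᵢ δxᵢ)².
  (δx_1)² = 4.41;  (δx_2)² = 3.24
δΔx = √(7.65) = 2.77 cm
Δx = 14.2 cm.

14.2 ± 2.77 cm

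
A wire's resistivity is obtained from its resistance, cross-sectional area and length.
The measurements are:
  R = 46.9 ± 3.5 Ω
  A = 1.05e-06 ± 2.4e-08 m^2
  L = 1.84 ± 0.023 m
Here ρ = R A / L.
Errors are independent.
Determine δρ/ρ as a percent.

7.90%

Products/powers → add relative errors in quadrature, weighted by exponent:
  (1·δR/R)² = (1×0.0746)² = 0.00557;  (1·δA/A)² = (1×0.0229)² = 0.000522;  (-1·δL/L)² = (-1×0.0125)² = 0.000156
δρ/ρ = √(0.00625) = 0.0790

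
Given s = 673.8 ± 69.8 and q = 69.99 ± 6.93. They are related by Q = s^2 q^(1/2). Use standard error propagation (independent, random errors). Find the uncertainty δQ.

For a monomial Q ∝ s^2, q^(1/2), fractional errors add in quadrature:
  (2·δs/s)² = (2×0.104)² = 0.0429;  (½·δq/q)² = (0.5×0.0990)² = 0.00245
δQ/Q = √(0.0454) = 0.213
Q = 3.798e+06, so δQ = 0.213 × 3.798e+06 = 8.09e+05.

8.09e+05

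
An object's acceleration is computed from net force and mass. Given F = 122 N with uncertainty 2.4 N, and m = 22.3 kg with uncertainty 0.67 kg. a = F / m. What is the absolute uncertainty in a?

Since a is a product/quotient, work with relative uncertainties:
  (1·δF/F)² = (1×0.0197)² = 0.000387;  (-1·δm/m)² = (-1×0.0300)² = 0.000903
δa/a = √(0.00129) = 0.0359
a = 5.47 m/s^2, so δa = 0.0359 × 5.47 = 0.196 m/s^2.

0.196 m/s^2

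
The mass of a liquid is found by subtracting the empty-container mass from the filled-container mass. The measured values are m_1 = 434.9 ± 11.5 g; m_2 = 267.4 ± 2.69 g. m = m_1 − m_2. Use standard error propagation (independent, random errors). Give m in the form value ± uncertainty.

Sums and differences: (δm)² = Σ (cᵢ δxᵢ)².
  (δm_1)² = 132;  (δm_2)² = 7.24
δm = √(139) = 11.8 g
m = 167.5 g.

167.5 ± 11.8 g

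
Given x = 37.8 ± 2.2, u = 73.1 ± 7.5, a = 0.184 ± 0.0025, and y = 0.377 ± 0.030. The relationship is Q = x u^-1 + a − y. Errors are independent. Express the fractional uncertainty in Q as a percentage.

21.0%

Let p = x·u^-1 = 0.517. δp/p = √((1·δx/x)² + (-1·δu/u)²) = √(0.00339 + 0.0105) = 0.118, so δp = 0.0610.
Q = p + a − y: δQ = √(δp² + δa² + δy²) = √(0.00372 + 6.25e-06 + 0.000900) = 0.0680
Q = 0.324, so δQ/Q = 0.0680/0.324 = 0.210.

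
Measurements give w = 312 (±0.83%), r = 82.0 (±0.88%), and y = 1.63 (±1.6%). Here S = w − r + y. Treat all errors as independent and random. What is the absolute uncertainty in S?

2.69

S is a linear combination, so absolute uncertainties add in quadrature:
  (δw)² = 6.71;  (δr)² = 0.521;  (δy)² = 0.000680
δS = √(7.23) = 2.69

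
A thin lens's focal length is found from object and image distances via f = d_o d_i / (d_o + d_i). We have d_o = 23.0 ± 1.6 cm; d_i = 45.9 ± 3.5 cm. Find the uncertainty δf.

0.810 cm

∂f/∂d_o = (d_i/(d_o+d_i))² = 0.444;  ∂f/∂d_i = (d_o/(d_o+d_i))² = 0.111
δf = √((∂f/∂d_o · δd_o)² + (∂f/∂d_i · δd_i)²) = √(0.504 + 0.152) = 0.810 cm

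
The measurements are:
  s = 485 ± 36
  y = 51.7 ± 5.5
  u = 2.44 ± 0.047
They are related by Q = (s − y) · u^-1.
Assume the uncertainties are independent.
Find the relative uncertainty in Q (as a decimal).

Let w = s − y = 433. δw = √(δs² + δy²) = √(1300 + 30.2) = 36.4, so δw/w = 0.0840.
Q is then a monomial in w, u:
δQ/Q = √((δw/w)² + (-1·δu/u)²) = √(0.00706 + 0.000371) = 0.0862

0.0862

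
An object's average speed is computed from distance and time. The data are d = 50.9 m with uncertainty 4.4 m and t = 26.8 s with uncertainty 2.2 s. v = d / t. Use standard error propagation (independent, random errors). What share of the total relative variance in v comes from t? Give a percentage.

47.4%

(δv/v)² = (1·δd/d)² + (-1·δt/t)²
  d term: (1×0.0864)² = 0.00747
  t term: (-1×0.0821)² = 0.00674
Total = 0.0142. Share from t = 0.00674/0.0142 = 0.474.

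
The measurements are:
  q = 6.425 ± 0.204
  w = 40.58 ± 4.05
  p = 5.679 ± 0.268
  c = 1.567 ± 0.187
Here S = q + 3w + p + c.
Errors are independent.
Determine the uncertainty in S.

12.2

Sums and differences: (δS)² = Σ (cᵢ δxᵢ)².
  (δq)² = 0.0416;  (3·δw)² = 148;  (δp)² = 0.0718;  (δc)² = 0.0350
δS = √(148) = 12.2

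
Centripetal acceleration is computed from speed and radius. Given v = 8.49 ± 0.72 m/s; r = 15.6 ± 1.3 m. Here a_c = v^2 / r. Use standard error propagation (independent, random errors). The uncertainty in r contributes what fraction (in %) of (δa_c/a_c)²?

(δa_c/a_c)² = (2·δv/v)² + (-1·δr/r)²
  v term: (2×0.0848)² = 0.0288
  r term: (-1×0.0833)² = 0.00694
Total = 0.0357. Share from r = 0.00694/0.0357 = 0.194.

19.4%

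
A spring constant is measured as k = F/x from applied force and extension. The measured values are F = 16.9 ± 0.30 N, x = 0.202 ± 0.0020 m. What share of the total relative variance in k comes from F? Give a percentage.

76.3%

(δk/k)² = (1·δF/F)² + (-1·δx/x)²
  F term: (1×0.0178)² = 0.000315
  x term: (-1×0.00990)² = 9.8e-05
Total = 0.000413. Share from F = 0.000315/0.000413 = 0.763.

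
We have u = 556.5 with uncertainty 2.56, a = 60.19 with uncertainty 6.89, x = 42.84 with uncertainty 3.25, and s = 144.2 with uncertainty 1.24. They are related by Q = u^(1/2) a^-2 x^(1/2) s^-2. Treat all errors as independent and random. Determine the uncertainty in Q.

4.77e-07

Each factor contributes (exponent × relative error)² to (δQ/Q)²:
  (½·δu/u)² = (0.5×0.00460)² = 5.29e-06;  (-2·δa/a)² = (-2×0.114)² = 0.0524;  (½·δx/x)² = (0.5×0.0759)² = 0.00144;  (-2·δs/s)² = (-2×0.00860)² = 0.000296
δQ/Q = √(0.0542) = 0.233
Q = 2.05e-06, so δQ = 0.233 × 2.05e-06 = 4.77e-07.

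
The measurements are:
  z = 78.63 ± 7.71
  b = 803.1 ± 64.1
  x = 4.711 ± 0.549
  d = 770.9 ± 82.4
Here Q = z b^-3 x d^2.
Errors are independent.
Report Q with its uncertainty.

For a monomial Q ∝ z, b^-3, x, d^2, fractional errors add in quadrature:
  (1·δz/z)² = (1×0.0981)² = 0.00961;  (-3·δb/b)² = (-3×0.0798)² = 0.0573;  (1·δx/x)² = (1×0.117)² = 0.0136;  (2·δd/d)² = (2×0.107)² = 0.0457
δQ/Q = √(0.126) = 0.355
Q = 0.4250, so δQ = 0.355 × 0.4250 = 0.151.

0.4250 ± 0.151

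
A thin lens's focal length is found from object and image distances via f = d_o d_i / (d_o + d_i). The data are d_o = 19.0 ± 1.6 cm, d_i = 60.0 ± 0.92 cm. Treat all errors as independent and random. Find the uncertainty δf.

∂f/∂d_o = (d_i/(d_o+d_i))² = 0.577;  ∂f/∂d_i = (d_o/(d_o+d_i))² = 0.0578
δf = √((∂f/∂d_o · δd_o)² + (∂f/∂d_i · δd_i)²) = √(0.852 + 0.00283) = 0.924 cm

0.924 cm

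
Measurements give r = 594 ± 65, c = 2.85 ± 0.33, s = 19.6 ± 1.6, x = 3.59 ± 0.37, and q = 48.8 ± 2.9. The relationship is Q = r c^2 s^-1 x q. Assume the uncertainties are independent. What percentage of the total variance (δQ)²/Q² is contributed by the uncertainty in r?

13.9%

(δQ/Q)² = (1·δr/r)² + (2·δc/c)² + (-1·δs/s)² + (1·δx/x)² + (1·δq/q)²
  r term: (1×0.109)² = 0.0120
  c term: (2×0.116)² = 0.0536
  s term: (-1×0.0816)² = 0.00666
  x term: (1×0.103)² = 0.0106
  q term: (1×0.0594)² = 0.00353
Total = 0.0864. Share from r = 0.0120/0.0864 = 0.139.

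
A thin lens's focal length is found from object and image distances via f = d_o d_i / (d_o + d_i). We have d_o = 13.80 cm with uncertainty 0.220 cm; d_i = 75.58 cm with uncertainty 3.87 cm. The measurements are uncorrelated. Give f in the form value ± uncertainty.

11.67 ± 0.182 cm

∂f/∂d_o = (d_i/(d_o+d_i))² = 0.715;  ∂f/∂d_i = (d_o/(d_o+d_i))² = 0.0238
δf = √((∂f/∂d_o · δd_o)² + (∂f/∂d_i · δd_i)²) = √(0.0247 + 0.00851) = 0.182 cm
f = 11.67 cm.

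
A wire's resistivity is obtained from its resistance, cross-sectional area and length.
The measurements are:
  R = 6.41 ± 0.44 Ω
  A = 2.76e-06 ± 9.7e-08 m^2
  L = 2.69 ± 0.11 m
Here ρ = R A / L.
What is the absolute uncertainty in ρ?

5.74e-07 Ω·m

Products/powers → add relative errors in quadrature, weighted by exponent:
  (1·δR/R)² = (1×0.0686)² = 0.00471;  (1·δA/A)² = (1×0.0351)² = 0.00124;  (-1·δL/L)² = (-1×0.0409)² = 0.00167
δρ/ρ = √(0.00762) = 0.0873
ρ = 6.58e-06 Ω·m, so δρ = 0.0873 × 6.58e-06 = 5.74e-07 Ω·m.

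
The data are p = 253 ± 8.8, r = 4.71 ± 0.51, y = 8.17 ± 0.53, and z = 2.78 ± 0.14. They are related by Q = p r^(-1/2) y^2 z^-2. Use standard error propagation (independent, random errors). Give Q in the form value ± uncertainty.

1010 ± 178

Relative error in a monomial: (δQ/Q)² = Σ (nᵢ · δxᵢ/xᵢ)².
  (1·δp/p)² = (1×0.0348)² = 0.00121;  (−½·δr/r)² = (-0.5×0.108)² = 0.00293;  (2·δy/y)² = (2×0.0649)² = 0.0168;  (-2·δz/z)² = (-2×0.0504)² = 0.0101
δQ/Q = √(0.0311) = 0.176
Q = 1010, so δQ = 0.176 × 1010 = 178.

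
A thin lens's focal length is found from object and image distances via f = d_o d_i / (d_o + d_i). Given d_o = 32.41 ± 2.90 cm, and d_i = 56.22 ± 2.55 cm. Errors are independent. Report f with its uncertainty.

20.56 ± 1.22 cm

∂f/∂d_o = (d_i/(d_o+d_i))² = 0.402;  ∂f/∂d_i = (d_o/(d_o+d_i))² = 0.134
δf = √((∂f/∂d_o · δd_o)² + (∂f/∂d_i · δd_i)²) = √(1.36 + 0.116) = 1.22 cm
f = 20.56 cm.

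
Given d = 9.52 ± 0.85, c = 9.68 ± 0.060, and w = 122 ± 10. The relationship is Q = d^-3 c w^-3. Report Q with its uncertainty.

Relative error in a monomial: (δQ/Q)² = Σ (nᵢ · δxᵢ/xᵢ)².
  (-3·δd/d)² = (-3×0.0893)² = 0.0717;  (1·δc/c)² = (1×0.00620)² = 3.84e-05;  (-3·δw/w)² = (-3×0.0820)² = 0.0605
δQ/Q = √(0.132) = 0.364
Q = 6.18e-09, so δQ = 0.364 × 6.18e-09 = 2.25e-09.

(6.18 ± 2.25) × 10^-9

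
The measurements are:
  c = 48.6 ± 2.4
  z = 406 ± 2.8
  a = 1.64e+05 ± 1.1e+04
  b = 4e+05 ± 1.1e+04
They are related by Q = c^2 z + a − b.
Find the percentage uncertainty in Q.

13.3%

Let p = c^2·z = 9.59e+05. δp/p = √((2·δc/c)² + (1·δz/z)²) = √(0.00975 + 4.76e-05) = 0.0990, so δp = 94900.
Q = p + a − b: δQ = √(δp² + δa² + δb²) = √(9.01e+09 + 1.21e+08 + 1.21e+08) = 96200
Q = 7.23e+05, so δQ/Q = 96200/7.23e+05 = 0.133.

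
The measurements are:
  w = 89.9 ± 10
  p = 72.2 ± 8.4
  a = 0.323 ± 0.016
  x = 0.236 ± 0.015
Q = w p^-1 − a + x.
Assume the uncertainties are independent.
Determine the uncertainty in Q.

Let h = w·p^-1 = 1.25. δh/h = √((1·δw/w)² + (-1·δp/p)²) = √(0.0124 + 0.0135) = 0.161, so δh = 0.200.
Q = h − a + x: δQ = √(δh² + δa² + δx²) = √(0.0402 + 0.000256 + 0.000225) = 0.202

0.202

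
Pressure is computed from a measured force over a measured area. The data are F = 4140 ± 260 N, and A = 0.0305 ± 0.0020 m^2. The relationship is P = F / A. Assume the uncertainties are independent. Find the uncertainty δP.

12300 Pa

P is a product of powers, so relative uncertainties combine in quadrature:
  (1·δF/F)² = (1×0.0628)² = 0.00394;  (-1·δA/A)² = (-1×0.0656)² = 0.00430
δP/P = √(0.00824) = 0.0908
P = 1.36e+05 Pa, so δP = 0.0908 × 1.36e+05 = 12300 Pa.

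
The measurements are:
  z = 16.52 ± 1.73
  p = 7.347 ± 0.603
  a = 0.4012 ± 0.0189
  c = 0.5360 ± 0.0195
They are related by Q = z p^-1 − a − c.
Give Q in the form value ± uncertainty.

1.311 ± 0.300

Let w = z·p^-1 = 2.249. δw/w = √((1·δz/z)² + (-1·δp/p)²) = √(0.0110 + 0.00674) = 0.133, so δw = 0.299.
Q = w − a − c: δQ = √(δw² + δa² + δc²) = √(0.0895 + 0.000357 + 0.000380) = 0.300
Q = 1.311.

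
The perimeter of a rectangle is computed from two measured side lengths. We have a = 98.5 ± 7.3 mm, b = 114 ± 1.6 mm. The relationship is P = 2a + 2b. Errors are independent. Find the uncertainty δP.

Each term contributes (cᵢ δxᵢ)² to (δP)²:
  (2·δa)² = 213;  (2·δb)² = 10.2
δP = √(223) = 14.9 mm

14.9 mm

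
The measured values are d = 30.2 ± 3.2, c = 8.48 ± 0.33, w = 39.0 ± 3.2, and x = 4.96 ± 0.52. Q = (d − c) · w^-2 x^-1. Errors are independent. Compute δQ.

Let u = d − c = 21.7. δu = √(δd² + δc²) = √(10.2 + 0.109) = 3.22, so δu/u = 0.148.
Q is then a monomial in u, w, x:
δQ/Q = √((δu/u)² + (-2·δw/w)² + (-1·δx/x)²) = √(0.0219 + 0.0269 + 0.0110) = 0.245
Q = 0.00288, so δQ = 0.245 × 0.00288 = 0.000704.

0.000704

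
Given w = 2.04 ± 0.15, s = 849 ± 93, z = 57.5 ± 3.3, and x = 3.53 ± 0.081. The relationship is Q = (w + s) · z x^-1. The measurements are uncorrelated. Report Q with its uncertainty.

13900 ± 1740

Let u = w + s = 851. δu = √(δw² + δs²) = √(0.0225 + 8650) = 93.0, so δu/u = 0.109.
Q is then a monomial in u, z, x:
δQ/Q = √((δu/u)² + (1·δz/z)² + (-1·δx/x)²) = √(0.0119 + 0.00329 + 0.000527) = 0.126
Q = 13900, so δQ = 0.126 × 13900 = 1740.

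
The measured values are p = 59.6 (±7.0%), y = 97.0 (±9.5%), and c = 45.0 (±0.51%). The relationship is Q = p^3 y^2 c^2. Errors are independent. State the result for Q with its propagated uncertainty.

(4.03 ± 1.14) × 10^12

Q is a product of powers, so relative uncertainties combine in quadrature:
  (3·δp/p)² = (3×0.0700)² = 0.0441;  (2·δy/y)² = (2×0.0950)² = 0.0361;  (2·δc/c)² = (2×0.00510)² = 0.000104
δQ/Q = √(0.0803) = 0.283
Q = 4.03e+12, so δQ = 0.283 × 4.03e+12 = 1.14e+12.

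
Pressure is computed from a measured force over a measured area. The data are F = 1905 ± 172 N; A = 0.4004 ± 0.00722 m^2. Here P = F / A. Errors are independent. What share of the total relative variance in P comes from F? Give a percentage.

96.2%

(δP/P)² = (1·δF/F)² + (-1·δA/A)²
  F term: (1×0.0903)² = 0.00815
  A term: (-1×0.0180)² = 0.000325
Total = 0.00848. Share from F = 0.00815/0.00848 = 0.962.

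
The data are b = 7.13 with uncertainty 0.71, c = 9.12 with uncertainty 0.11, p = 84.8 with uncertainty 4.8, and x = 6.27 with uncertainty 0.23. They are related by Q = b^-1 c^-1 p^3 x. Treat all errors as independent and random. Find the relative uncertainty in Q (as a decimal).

Each factor contributes (exponent × relative error)² to (δQ/Q)²:
  (-1·δb/b)² = (-1×0.0996)² = 0.00992;  (-1·δc/c)² = (-1×0.0121)² = 0.000145;  (3·δp/p)² = (3×0.0566)² = 0.0288;  (1·δx/x)² = (1×0.0367)² = 0.00135
δQ/Q = √(0.0402) = 0.201

0.201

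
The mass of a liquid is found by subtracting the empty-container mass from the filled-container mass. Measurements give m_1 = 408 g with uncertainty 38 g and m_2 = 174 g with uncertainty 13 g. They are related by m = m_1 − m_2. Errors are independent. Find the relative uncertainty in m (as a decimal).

m is a linear combination, so absolute uncertainties add in quadrature:
  (δm_1)² = 1440;  (δm_2)² = 169
δm = √(1610) = 40.2 g
m = 234 g, so δm/m = 40.2/234 = 0.172.

0.172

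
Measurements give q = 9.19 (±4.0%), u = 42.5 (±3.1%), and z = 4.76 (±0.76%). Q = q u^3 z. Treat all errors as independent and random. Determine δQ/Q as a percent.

For a monomial Q ∝ q, u^3, z, fractional errors add in quadrature:
  (1·δq/q)² = (1×0.0400)² = 0.00160;  (3·δu/u)² = (3×0.0310)² = 0.00865;  (1·δz/z)² = (1×0.00760)² = 5.78e-05
δQ/Q = √(0.0103) = 0.102

10.2%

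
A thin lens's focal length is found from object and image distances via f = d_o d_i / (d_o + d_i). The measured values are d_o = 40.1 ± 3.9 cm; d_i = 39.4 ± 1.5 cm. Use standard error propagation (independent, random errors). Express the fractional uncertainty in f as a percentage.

5.19%

∂f/∂d_o = (d_i/(d_o+d_i))² = 0.246;  ∂f/∂d_i = (d_o/(d_o+d_i))² = 0.254
δf = √((∂f/∂d_o · δd_o)² + (∂f/∂d_i · δd_i)²) = √(0.918 + 0.146) = 1.03 cm
f = 19.9 cm, so δf/f = 1.03/19.9 = 0.0519.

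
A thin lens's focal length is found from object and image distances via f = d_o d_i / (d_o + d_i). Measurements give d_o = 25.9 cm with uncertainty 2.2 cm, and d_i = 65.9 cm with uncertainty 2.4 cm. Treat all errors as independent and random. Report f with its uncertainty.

∂f/∂d_o = (d_i/(d_o+d_i))² = 0.515;  ∂f/∂d_i = (d_o/(d_o+d_i))² = 0.0796
δf = √((∂f/∂d_o · δd_o)² + (∂f/∂d_i · δd_i)²) = √(1.29 + 0.0365) = 1.15 cm
f = 18.6 cm.

18.6 ± 1.15 cm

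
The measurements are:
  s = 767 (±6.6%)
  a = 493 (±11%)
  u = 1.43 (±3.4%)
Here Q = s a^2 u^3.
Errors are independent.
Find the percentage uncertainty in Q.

25.1%

Relative error in a monomial: (δQ/Q)² = Σ (nᵢ · δxᵢ/xᵢ)².
  (1·δs/s)² = (1×0.0660)² = 0.00436;  (2·δa/a)² = (2×0.110)² = 0.0484;  (3·δu/u)² = (3×0.0340)² = 0.0104
δQ/Q = √(0.0632) = 0.251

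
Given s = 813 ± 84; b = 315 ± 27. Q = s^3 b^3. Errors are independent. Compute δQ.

6.76e+15

Each factor contributes (exponent × relative error)² to (δQ/Q)²:
  (3·δs/s)² = (3×0.103)² = 0.0961;  (3·δb/b)² = (3×0.0857)² = 0.0661
δQ/Q = √(0.162) = 0.403
Q = 1.68e+16, so δQ = 0.403 × 1.68e+16 = 6.76e+15.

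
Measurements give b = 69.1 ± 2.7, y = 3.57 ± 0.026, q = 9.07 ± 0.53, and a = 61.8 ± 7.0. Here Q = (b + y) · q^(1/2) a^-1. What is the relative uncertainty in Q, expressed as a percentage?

12.3%

Let u = b + y = 72.7. δu = √(δb² + δy²) = √(7.29 + 0.000676) = 2.70, so δu/u = 0.0372.
Q is then a monomial in u, q, a:
δQ/Q = √((δu/u)² + (½·δq/q)² + (-1·δa/a)²) = √(0.00138 + 0.000854 + 0.0128) = 0.123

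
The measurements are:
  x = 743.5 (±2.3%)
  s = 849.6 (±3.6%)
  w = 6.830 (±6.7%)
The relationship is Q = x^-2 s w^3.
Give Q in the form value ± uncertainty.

0.4897 ± 0.102

Each factor contributes (exponent × relative error)² to (δQ/Q)²:
  (-2·δx/x)² = (-2×0.0230)² = 0.00212;  (1·δs/s)² = (1×0.0360)² = 0.00130;  (3·δw/w)² = (3×0.0670)² = 0.0404
δQ/Q = √(0.0438) = 0.209
Q = 0.4897, so δQ = 0.209 × 0.4897 = 0.102.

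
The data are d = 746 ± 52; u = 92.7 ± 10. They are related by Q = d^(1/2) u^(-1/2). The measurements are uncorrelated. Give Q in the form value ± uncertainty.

2.84 ± 0.182

Since Q is a product/quotient, work with relative uncertainties:
  (½·δd/d)² = (0.5×0.0697)² = 0.00121;  (−½·δu/u)² = (-0.5×0.108)² = 0.00291
δQ/Q = √(0.00412) = 0.0642
Q = 2.84, so δQ = 0.0642 × 2.84 = 0.182.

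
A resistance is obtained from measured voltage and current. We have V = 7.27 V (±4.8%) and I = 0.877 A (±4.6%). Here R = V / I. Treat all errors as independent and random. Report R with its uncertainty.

8.29 ± 0.551 Ω

R is a product of powers, so relative uncertainties combine in quadrature:
  (1·δV/V)² = (1×0.0480)² = 0.00230;  (-1·δI/I)² = (-1×0.0460)² = 0.00212
δR/R = √(0.00442) = 0.0665
R = 8.29 Ω, so δR = 0.0665 × 8.29 = 0.551 Ω.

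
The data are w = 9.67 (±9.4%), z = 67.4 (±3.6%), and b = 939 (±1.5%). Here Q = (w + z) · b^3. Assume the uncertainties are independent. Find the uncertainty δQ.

3.58e+09

Let u = w + z = 77.1. δu = √(δw² + δz²) = √(0.826 + 5.89) = 2.59, so δu/u = 0.0336.
Q is then a monomial in u, b:
δQ/Q = √((δu/u)² + (3·δb/b)²) = √(0.00113 + 0.00202) = 0.0562
Q = 6.38e+10, so δQ = 0.0562 × 6.38e+10 = 3.58e+09.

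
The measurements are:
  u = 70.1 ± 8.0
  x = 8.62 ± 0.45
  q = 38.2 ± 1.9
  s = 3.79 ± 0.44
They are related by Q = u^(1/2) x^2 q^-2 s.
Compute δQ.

0.313

Since Q is a product/quotient, work with relative uncertainties:
  (½·δu/u)² = (0.5×0.114)² = 0.00326;  (2·δx/x)² = (2×0.0522)² = 0.0109;  (-2·δq/q)² = (-2×0.0497)² = 0.00990;  (1·δs/s)² = (1×0.116)² = 0.0135
δQ/Q = √(0.0375) = 0.194
Q = 1.62, so δQ = 0.194 × 1.62 = 0.313.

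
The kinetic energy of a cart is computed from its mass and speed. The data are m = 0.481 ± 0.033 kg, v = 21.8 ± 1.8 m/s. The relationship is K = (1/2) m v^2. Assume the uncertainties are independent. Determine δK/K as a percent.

For a monomial K ∝ m, v^2, fractional errors add in quadrature:
  (1·δm/m)² = (1×0.0686)² = 0.00471;  (2·δv/v)² = (2×0.0826)² = 0.0273
δK/K = √(0.0320) = 0.179

17.9%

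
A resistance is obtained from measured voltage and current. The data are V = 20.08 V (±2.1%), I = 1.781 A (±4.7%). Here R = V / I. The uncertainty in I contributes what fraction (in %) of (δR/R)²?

83.4%

(δR/R)² = (1·δV/V)² + (-1·δI/I)²
  V term: (1×0.0210)² = 0.000441
  I term: (-1×0.0470)² = 0.00221
Total = 0.00265. Share from I = 0.00221/0.00265 = 0.834.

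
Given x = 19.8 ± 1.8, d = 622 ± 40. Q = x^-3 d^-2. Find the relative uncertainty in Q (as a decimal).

0.302

Relative error in a monomial: (δQ/Q)² = Σ (nᵢ · δxᵢ/xᵢ)².
  (-3·δx/x)² = (-3×0.0909)² = 0.0744;  (-2·δd/d)² = (-2×0.0643)² = 0.0165
δQ/Q = √(0.0909) = 0.302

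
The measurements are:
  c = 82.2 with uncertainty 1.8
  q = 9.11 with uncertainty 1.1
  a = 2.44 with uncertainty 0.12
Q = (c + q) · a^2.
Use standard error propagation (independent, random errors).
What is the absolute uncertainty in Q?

54.9

Let u = c + q = 91.3. δu = √(δc² + δq²) = √(3.24 + 1.21) = 2.11, so δu/u = 0.0231.
Q is then a monomial in u, a:
δQ/Q = √((δu/u)² + (2·δa/a)²) = √(0.000534 + 0.00967) = 0.101
Q = 544, so δQ = 0.101 × 544 = 54.9.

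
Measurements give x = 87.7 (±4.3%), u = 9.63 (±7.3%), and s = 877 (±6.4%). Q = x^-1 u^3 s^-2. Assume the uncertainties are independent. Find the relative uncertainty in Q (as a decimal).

0.257

For a monomial Q ∝ x^-1, u^3, s^-2, fractional errors add in quadrature:
  (-1·δx/x)² = (-1×0.0430)² = 0.00185;  (3·δu/u)² = (3×0.0730)² = 0.0480;  (-2·δs/s)² = (-2×0.0640)² = 0.0164
δQ/Q = √(0.0662) = 0.257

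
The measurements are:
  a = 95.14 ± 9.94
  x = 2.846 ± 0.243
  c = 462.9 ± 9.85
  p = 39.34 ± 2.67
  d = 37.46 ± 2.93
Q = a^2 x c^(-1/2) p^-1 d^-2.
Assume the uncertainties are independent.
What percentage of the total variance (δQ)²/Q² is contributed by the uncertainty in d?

(δQ/Q)² = (2·δa/a)² + (1·δx/x)² + (−½·δc/c)² + (-1·δp/p)² + (-2·δd/d)²
  a term: (2×0.104)² = 0.0437
  x term: (1×0.0854)² = 0.00729
  c term: (-0.5×0.0213)² = 0.000113
  p term: (-1×0.0679)² = 0.00461
  d term: (-2×0.0782)² = 0.0245
Total = 0.0801. Share from d = 0.0245/0.0801 = 0.305.

30.5%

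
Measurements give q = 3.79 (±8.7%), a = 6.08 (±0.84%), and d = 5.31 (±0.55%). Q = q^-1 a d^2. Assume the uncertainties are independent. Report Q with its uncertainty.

45.2 ± 3.98

Q is a product of powers, so relative uncertainties combine in quadrature:
  (-1·δq/q)² = (-1×0.0870)² = 0.00757;  (1·δa/a)² = (1×0.00840)² = 7.06e-05;  (2·δd/d)² = (2×0.00550)² = 0.000121
δQ/Q = √(0.00776) = 0.0881
Q = 45.2, so δQ = 0.0881 × 45.2 = 3.98.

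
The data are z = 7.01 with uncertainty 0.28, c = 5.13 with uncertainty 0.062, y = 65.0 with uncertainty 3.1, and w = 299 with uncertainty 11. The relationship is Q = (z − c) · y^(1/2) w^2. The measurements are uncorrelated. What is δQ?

Let u = z − c = 1.88. δu = √(δz² + δc²) = √(0.0784 + 0.00384) = 0.287, so δu/u = 0.153.
Q is then a monomial in u, y, w:
δQ/Q = √((δu/u)² + (½·δy/y)² + (2·δw/w)²) = √(0.0233 + 0.000569 + 0.00541) = 0.171
Q = 1.36e+06, so δQ = 0.171 × 1.36e+06 = 2.32e+05.

2.32e+05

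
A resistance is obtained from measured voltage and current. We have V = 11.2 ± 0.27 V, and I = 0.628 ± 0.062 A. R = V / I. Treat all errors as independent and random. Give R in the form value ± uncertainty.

17.8 ± 1.81 Ω

R is a product of powers, so relative uncertainties combine in quadrature:
  (1·δV/V)² = (1×0.0241)² = 0.000581;  (-1·δI/I)² = (-1×0.0987)² = 0.00975
δR/R = √(0.0103) = 0.102
R = 17.8 Ω, so δR = 0.102 × 17.8 = 1.81 Ω.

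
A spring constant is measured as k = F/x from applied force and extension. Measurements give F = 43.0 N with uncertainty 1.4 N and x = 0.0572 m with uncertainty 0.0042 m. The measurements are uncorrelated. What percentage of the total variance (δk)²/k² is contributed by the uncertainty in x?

(δk/k)² = (1·δF/F)² + (-1·δx/x)²
  F term: (1×0.0326)² = 0.00106
  x term: (-1×0.0734)² = 0.00539
Total = 0.00645. Share from x = 0.00539/0.00645 = 0.836.

83.6%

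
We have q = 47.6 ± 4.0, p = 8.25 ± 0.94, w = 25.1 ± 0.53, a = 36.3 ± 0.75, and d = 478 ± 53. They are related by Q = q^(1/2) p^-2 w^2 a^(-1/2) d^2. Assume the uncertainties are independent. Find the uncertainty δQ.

7.84e+05

Products/powers → add relative errors in quadrature, weighted by exponent:
  (½·δq/q)² = (0.5×0.0840)² = 0.00177;  (-2·δp/p)² = (-2×0.114)² = 0.0519;  (2·δw/w)² = (2×0.0211)² = 0.00178;  (−½·δa/a)² = (-0.5×0.0207)² = 0.000107;  (2·δd/d)² = (2×0.111)² = 0.0492
δQ/Q = √(0.105) = 0.324
Q = 2.42e+06, so δQ = 0.324 × 2.42e+06 = 7.84e+05.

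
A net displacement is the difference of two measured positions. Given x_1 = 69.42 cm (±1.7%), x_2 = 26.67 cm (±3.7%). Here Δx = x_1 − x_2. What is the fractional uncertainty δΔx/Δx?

0.0360

Sums and differences: (δΔx)² = Σ (cᵢ δxᵢ)².
  (δx_1)² = 1.39;  (δx_2)² = 0.974
δΔx = √(2.37) = 1.54 cm
Δx = 42.75 cm, so δΔx/Δx = 1.54/42.75 = 0.0360.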